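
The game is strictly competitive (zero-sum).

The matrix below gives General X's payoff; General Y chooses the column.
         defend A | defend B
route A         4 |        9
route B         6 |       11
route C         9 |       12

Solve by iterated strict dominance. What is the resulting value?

9

Column defend B is strictly dominated by defend A for General Y (4<9, 6<11, 9<12); eliminate defend B.
Row route B is strictly dominated by row route C (9>6); eliminate route B.
Row route A is strictly dominated by row route C (9>4); eliminate route A.
Only (route C, defend A) remains, with payoff 9.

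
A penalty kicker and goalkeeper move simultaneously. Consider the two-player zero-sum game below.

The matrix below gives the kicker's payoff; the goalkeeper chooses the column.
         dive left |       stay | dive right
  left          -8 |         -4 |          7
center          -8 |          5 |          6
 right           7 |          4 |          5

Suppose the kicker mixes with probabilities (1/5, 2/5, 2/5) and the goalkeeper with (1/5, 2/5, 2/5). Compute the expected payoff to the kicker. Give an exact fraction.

Against (1/5, 2/5, 2/5), each row's expected payoff is left: -2/5; center: 14/5; right: 5.
Taking the (1/5, 2/5, 2/5)-weighted average: (1/5)·(-2/5) + (2/5)·(14/5) + (2/5)·(5) = 76/25.

76/25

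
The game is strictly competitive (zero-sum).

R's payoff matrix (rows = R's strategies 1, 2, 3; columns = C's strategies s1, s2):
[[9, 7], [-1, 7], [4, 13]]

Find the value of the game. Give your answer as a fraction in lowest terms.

89/11

Row 2 is strictly dominated by row 3, so R never plays it.
The remaining 2×2 game on (1, 3) × (s1, s2) has no saddle point. Let R play 1 with probability p; indifference gives 9p + 4(1−p) = 7p + 13(1−p), so p = 9/11.
Similarly C's optimal q on s1 is 6/11, and the value is 9·(6/11) + (7)·(5/11) = 89/11.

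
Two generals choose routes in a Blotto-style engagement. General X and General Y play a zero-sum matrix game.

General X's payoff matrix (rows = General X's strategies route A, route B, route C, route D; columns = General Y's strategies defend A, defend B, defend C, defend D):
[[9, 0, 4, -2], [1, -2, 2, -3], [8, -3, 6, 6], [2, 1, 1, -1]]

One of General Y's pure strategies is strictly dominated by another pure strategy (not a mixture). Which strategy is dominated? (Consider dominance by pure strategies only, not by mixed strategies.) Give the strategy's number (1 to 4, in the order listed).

1

General Y prefers columns that give General X less. Compare defend A with defend B: 0 < 9, -2 < 1, -3 < 8, 1 < 2.
So defend B strictly dominates defend A for General Y; defend A is strictly dominated.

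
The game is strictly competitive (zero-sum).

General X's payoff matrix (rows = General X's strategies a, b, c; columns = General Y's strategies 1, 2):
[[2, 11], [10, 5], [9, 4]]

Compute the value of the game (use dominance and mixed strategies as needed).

50/7

Row c is strictly dominated by row b, so General X never plays it.
The remaining 2×2 game on (a, b) × (1, 2) has no saddle point. Let General X play a with probability p; indifference gives 2p + 10(1−p) = 11p + 5(1−p), so p = 5/14.
Similarly General Y's optimal q on 1 is 3/7, and the value is 2·(3/7) + (11)·(4/7) = 50/7.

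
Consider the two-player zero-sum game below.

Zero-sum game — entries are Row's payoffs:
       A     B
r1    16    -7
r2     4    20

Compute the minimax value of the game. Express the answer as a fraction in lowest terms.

116/13

Row minima are -7 and 4, so Row's maximin is 4; column maxima are 16 and 20, so Column's minimax is 16. These differ, so the equilibrium is in mixed strategies.
Let Row play r1 with probability p. Column is indifferent when 16p + 4(1−p) = −7p + 20(1−p), giving p = 16/39.
Let Column play A with probability q. Row is indifferent when 16q − 7(1−q) = 4q + 20(1−q), giving q = 9/13.
The value is 16·(9/13) + (-7)·(4/13) = 116/13.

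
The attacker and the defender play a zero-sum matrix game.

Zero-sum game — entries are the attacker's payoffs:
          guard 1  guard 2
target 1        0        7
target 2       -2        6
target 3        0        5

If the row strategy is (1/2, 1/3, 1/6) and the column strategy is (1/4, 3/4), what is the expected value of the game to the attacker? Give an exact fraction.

55/12

Against (1/4, 3/4), each row's expected payoff is target 1: 21/4; target 2: 4; target 3: 15/4.
Taking the (1/2, 1/3, 1/6)-weighted average: (1/2)·(21/4) + (1/3)·(4) + (1/6)·(15/4) = 55/12.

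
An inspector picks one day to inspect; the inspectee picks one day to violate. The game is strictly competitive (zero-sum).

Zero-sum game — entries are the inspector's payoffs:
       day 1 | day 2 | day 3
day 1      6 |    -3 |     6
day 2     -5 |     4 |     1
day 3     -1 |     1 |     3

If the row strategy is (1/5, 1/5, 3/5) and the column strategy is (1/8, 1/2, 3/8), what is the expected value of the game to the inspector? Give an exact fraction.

31/20

Against (1/8, 1/2, 3/8), each row's expected payoff is day 1: 3/2; day 2: 7/4; day 3: 3/2.
Taking the (1/5, 1/5, 3/5)-weighted average: (1/5)·(3/2) + (1/5)·(7/4) + (3/5)·(3/2) = 31/20.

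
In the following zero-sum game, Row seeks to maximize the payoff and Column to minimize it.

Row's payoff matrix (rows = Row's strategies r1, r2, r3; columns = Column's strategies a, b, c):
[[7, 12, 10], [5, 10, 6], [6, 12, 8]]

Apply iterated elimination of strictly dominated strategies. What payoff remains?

7

Row r2 is strictly dominated by row r1 (7>5, 12>10, 10>6); eliminate r2.
Column c is strictly dominated by a for Column (7<10, 6<8); eliminate c.
Column b is strictly dominated by a for Column (7<12, 6<12); eliminate b.
Row r3 is strictly dominated by row r1 (7>6); eliminate r3.
Only (r1, a) remains, with payoff 7.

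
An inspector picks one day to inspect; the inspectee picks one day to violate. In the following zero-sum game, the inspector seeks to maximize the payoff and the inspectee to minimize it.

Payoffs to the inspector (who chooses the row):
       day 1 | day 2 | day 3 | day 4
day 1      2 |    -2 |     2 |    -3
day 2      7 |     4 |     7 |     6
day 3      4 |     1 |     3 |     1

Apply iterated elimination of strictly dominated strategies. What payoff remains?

4

Column day 3 is strictly dominated by day 2 for the inspectee (-2<2, 4<7, 1<3); eliminate day 3.
Row day 3 is strictly dominated by row day 2 (7>4, 4>1, 6>1); eliminate day 3.
Column day 1 is strictly dominated by day 2 for the inspectee (-2<2, 4<7); eliminate day 1.
Row day 1 is strictly dominated by row day 2 (4>-2, 6>-3); eliminate day 1.
Column day 4 is strictly dominated by day 2 for the inspectee (4<6); eliminate day 4.
Only (day 2, day 2) remains, with payoff 4.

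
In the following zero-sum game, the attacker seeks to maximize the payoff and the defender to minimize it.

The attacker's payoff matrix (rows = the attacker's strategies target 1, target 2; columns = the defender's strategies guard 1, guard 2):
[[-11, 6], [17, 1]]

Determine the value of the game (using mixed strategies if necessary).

Row minima are -11 and 1, so the attacker's maximin is 1; column maxima are 17 and 6, so the defender's minimax is 6. These differ, so the equilibrium is in mixed strategies.
Let the attacker play target 1 with probability p. The defender is indifferent when −11p + 17(1−p) = 6p + (1−p), giving p = 16/33.
Let the defender play guard 1 with probability q. The attacker is indifferent when −11q + 6(1−q) = 17q + (1−q), giving q = 5/33.
The value is -11·(5/33) + (6)·(28/33) = 113/33.

113/33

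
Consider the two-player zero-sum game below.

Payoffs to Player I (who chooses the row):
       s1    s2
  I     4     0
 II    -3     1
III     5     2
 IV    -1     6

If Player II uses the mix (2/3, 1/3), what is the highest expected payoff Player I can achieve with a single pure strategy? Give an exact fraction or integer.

4

I: (4)·(2/3) + (0)·(1/3) = 8/3.
II: (-3)·(2/3) + (1)·(1/3) = -5/3.
III: (5)·(2/3) + (2)·(1/3) = 4.
IV: (-1)·(2/3) + (6)·(1/3) = 4/3.
The best pure response is III with expected payoff 4.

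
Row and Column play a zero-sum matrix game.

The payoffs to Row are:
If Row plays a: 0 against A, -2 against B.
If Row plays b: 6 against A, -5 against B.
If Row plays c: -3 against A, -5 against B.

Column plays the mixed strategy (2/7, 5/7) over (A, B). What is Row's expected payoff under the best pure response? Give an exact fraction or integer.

-10/7

a: (0)·(2/7) + (-2)·(5/7) = -10/7.
b: (6)·(2/7) + (-5)·(5/7) = -13/7.
c: (-3)·(2/7) + (-5)·(5/7) = -31/7.
The best pure response is a with expected payoff -10/7.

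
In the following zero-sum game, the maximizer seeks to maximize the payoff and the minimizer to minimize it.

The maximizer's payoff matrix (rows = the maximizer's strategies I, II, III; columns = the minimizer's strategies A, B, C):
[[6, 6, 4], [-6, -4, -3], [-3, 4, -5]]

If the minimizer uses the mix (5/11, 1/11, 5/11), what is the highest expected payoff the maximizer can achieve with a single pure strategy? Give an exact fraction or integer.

56/11

I: (6)·(5/11) + (6)·(1/11) + (4)·(5/11) = 56/11.
II: (-6)·(5/11) + (-4)·(1/11) + (-3)·(5/11) = -49/11.
III: (-3)·(5/11) + (4)·(1/11) + (-5)·(5/11) = -36/11.
The best pure response is I with expected payoff 56/11.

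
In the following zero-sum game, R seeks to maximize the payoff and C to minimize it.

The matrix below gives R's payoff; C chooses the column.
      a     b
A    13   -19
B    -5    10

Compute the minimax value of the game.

35/47

Row minima are -19 and -5, so R's maximin is -5; column maxima are 13 and 10, so C's minimax is 10. These differ, so the equilibrium is in mixed strategies.
Let R play A with probability p. C is indifferent when 13p − 5(1−p) = −19p + 10(1−p), giving p = 15/47.
Let C play a with probability q. R is indifferent when 13q − 19(1−q) = −5q + 10(1−q), giving q = 29/47.
The value is 13·(29/47) + (-19)·(18/47) = 35/47.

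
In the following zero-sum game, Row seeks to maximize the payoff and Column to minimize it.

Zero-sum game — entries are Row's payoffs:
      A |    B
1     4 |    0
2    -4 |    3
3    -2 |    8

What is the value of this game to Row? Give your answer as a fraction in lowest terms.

16/7

Row 2 is strictly dominated by row 3, so Row never plays it.
The remaining 2×2 game on (1, 3) × (A, B) has no saddle point. Let Row play 1 with probability p; indifference gives 4p − 2(1−p) = 8(1−p), so p = 5/7.
Similarly Column's optimal q on A is 4/7, and the value is 4·(4/7) + (0)·(3/7) = 16/7.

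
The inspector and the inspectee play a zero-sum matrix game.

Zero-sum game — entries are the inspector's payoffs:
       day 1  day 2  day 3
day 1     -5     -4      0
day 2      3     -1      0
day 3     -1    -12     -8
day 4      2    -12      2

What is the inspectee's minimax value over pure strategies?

-1

The worst case (largest entry) in each column is day 1: 3, day 2: -1, day 3: 2.
The best (smallest) of these is -1.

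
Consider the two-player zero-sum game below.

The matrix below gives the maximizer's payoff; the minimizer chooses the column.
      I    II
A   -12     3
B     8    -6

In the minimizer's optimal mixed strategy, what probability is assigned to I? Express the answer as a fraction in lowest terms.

Row minima are -12 and -6, so the maximizer's maximin is -6; column maxima are 8 and 3, so the minimizer's minimax is 3. These differ, so the equilibrium is in mixed strategies.
Let the minimizer play I with probability q. The maximizer is indifferent when −12q + 3(1−q) = 8q − 6(1−q), giving q = 9/29.

9/29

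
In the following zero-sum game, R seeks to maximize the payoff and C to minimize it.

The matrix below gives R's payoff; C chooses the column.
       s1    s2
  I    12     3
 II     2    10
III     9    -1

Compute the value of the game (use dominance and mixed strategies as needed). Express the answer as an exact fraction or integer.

Row III is strictly dominated by row I, so R never plays it.
The remaining 2×2 game on (I, II) × (s1, s2) has no saddle point. Let R play I with probability p; indifference gives 12p + 2(1−p) = 3p + 10(1−p), so p = 8/17.
Similarly C's optimal q on s1 is 7/17, and the value is 12·(7/17) + (3)·(10/17) = 114/17.

114/17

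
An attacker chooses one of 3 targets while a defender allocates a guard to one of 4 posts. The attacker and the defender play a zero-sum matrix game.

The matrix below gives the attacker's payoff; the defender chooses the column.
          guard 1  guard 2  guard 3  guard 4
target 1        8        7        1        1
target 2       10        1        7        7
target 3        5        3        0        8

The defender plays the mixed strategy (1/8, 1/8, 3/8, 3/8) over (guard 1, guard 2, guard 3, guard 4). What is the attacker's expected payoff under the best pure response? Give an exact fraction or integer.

53/8

target 1: (8)·(1/8) + (7)·(1/8) + (1)·(3/8) + (1)·(3/8) = 21/8.
target 2: (10)·(1/8) + (1)·(1/8) + (7)·(3/8) + (7)·(3/8) = 53/8.
target 3: (5)·(1/8) + (3)·(1/8) + (0)·(3/8) + (8)·(3/8) = 4.
The best pure response is target 2 with expected payoff 53/8.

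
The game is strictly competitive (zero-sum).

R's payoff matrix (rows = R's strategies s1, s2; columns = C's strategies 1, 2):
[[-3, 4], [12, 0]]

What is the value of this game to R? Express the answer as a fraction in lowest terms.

Row minima are -3 and 0, so R's maximin is 0; column maxima are 12 and 4, so C's minimax is 4. These differ, so the equilibrium is in mixed strategies.
Let R play s1 with probability p. C is indifferent when −3p + 12(1−p) = 4p, giving p = 12/19.
Let C play 1 with probability q. R is indifferent when −3q + 4(1−q) = 12q, giving q = 4/19.
The value is -3·(4/19) + (4)·(15/19) = 48/19.

48/19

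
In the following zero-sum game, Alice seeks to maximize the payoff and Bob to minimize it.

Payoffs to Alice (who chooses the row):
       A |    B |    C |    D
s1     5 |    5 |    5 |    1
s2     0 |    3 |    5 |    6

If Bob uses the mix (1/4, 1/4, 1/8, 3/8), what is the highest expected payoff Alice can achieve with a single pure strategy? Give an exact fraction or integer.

29/8

s1: (5)·(1/4) + (5)·(1/4) + (5)·(1/8) + (1)·(3/8) = 7/2.
s2: (0)·(1/4) + (3)·(1/4) + (5)·(1/8) + (6)·(3/8) = 29/8.
The best pure response is s2 with expected payoff 29/8.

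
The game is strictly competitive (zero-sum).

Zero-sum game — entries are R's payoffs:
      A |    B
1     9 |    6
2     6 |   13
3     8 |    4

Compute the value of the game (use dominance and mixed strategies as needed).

Row 3 is strictly dominated by row 1, so R never plays it.
The remaining 2×2 game on (1, 2) × (A, B) has no saddle point. Let R play 1 with probability p; indifference gives 9p + 6(1−p) = 6p + 13(1−p), so p = 7/10.
Similarly C's optimal q on A is 7/10, and the value is 9·(7/10) + (6)·(3/10) = 81/10.

81/10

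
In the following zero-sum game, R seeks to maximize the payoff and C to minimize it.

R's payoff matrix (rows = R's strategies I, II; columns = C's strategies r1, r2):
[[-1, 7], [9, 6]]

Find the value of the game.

Row minima are -1 and 6, so R's maximin is 6; column maxima are 9 and 7, so C's minimax is 7. These differ, so the equilibrium is in mixed strategies.
Let R play I with probability p. C is indifferent when −p + 9(1−p) = 7p + 6(1−p), giving p = 3/11.
Let C play r1 with probability q. R is indifferent when −q + 7(1−q) = 9q + 6(1−q), giving q = 1/11.
The value is -1·(1/11) + (7)·(10/11) = 69/11.

69/11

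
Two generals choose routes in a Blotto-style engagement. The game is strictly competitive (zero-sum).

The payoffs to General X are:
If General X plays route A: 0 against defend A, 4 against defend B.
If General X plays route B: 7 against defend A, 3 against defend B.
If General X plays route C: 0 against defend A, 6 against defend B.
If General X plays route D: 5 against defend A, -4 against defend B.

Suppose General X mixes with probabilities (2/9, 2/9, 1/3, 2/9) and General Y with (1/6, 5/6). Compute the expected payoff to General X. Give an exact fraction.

Against (1/6, 5/6), each row's expected payoff is route A: 10/3; route B: 11/3; route C: 5; route D: -5/2.
Taking the (2/9, 2/9, 1/3, 2/9)-weighted average: (2/9)·(10/3) + (2/9)·(11/3) + (1/3)·(5) + (2/9)·(-5/2) = 8/3.

8/3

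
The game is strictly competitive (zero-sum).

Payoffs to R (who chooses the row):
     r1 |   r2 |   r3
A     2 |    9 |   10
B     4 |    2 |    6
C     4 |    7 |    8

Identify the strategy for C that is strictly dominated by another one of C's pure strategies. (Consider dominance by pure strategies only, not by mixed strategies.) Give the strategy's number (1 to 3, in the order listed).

3

C prefers columns that give R less. Compare r3 with r1: 2 < 10, 4 < 6, 4 < 8.
So r1 strictly dominates r3 for C; r3 is strictly dominated.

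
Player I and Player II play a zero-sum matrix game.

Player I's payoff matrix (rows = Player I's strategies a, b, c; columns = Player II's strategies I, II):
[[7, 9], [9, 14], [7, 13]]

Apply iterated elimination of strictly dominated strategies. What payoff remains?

Column II is strictly dominated by I for Player II (7<9, 9<14, 7<13); eliminate II.
Row c is strictly dominated by row b (9>7); eliminate c.
Row a is strictly dominated by row b (9>7); eliminate a.
Only (b, I) remains, with payoff 9.

9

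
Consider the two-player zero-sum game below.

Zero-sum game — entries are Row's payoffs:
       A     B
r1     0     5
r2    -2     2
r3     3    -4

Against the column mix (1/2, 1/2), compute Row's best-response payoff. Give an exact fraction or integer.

5/2

r1: (0)·(1/2) + (5)·(1/2) = 5/2.
r2: (-2)·(1/2) + (2)·(1/2) = 0.
r3: (3)·(1/2) + (-4)·(1/2) = -1/2.
The best pure response is r1 with expected payoff 5/2.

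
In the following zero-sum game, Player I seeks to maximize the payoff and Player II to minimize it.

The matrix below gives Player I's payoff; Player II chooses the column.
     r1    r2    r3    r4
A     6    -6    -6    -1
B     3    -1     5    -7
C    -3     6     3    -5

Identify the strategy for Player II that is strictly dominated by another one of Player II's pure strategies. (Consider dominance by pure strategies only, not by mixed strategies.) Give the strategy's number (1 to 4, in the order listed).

Player II prefers columns that give Player I less. Compare r1 with r4: -1 < 6, -7 < 3, -5 < -3.
So r4 strictly dominates r1 for Player II; r1 is strictly dominated.

1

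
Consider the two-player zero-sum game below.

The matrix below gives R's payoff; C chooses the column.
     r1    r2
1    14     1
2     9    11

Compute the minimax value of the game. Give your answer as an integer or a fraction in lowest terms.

29/3

Row minima are 1 and 9, so R's maximin is 9; column maxima are 14 and 11, so C's minimax is 11. These differ, so the equilibrium is in mixed strategies.
Let R play 1 with probability p. C is indifferent when 14p + 9(1−p) = p + 11(1−p), giving p = 2/15.
Let C play r1 with probability q. R is indifferent when 14q + (1−q) = 9q + 11(1−q), giving q = 2/3.
The value is 14·(2/3) + (1)·(1/3) = 29/3.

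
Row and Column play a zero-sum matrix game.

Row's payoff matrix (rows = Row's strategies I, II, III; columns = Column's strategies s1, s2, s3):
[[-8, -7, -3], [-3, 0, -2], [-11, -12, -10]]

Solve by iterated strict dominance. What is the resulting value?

-3

Column s3 is strictly dominated by s1 for Column (-8<-3, -3<-2, -11<-10); eliminate s3.
Row I is strictly dominated by row II (-3>-8, 0>-7); eliminate I.
Row III is strictly dominated by row II (-3>-11, 0>-12); eliminate III.
Column s2 is strictly dominated by s1 for Column (-3<0); eliminate s2.
Only (II, s1) remains, with payoff -3.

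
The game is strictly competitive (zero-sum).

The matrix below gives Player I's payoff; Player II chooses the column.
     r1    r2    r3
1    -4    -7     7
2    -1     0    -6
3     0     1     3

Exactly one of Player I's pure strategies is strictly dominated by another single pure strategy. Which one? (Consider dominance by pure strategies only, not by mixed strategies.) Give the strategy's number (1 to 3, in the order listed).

2

Compare 2 with 3: 0 > -1, 1 > 0, 3 > -6.
So 3 strictly dominates 2 for Player I; 2 is strictly dominated.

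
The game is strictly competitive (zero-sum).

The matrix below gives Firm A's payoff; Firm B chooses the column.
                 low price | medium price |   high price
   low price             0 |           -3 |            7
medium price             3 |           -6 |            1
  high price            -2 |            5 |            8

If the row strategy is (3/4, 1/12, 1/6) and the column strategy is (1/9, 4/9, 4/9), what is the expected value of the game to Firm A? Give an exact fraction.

Against (1/9, 4/9, 4/9), each row's expected payoff is low price: 16/9; medium price: -17/9; high price: 50/9.
Taking the (3/4, 1/12, 1/6)-weighted average: (3/4)·(16/9) + (1/12)·(-17/9) + (1/6)·(50/9) = 227/108.

227/108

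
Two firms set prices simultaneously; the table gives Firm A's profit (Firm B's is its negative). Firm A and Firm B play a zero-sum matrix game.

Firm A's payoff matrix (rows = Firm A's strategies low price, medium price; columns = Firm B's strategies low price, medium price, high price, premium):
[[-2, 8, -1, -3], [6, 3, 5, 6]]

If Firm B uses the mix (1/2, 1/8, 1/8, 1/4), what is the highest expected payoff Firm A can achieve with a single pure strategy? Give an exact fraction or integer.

11/2

low price: (-2)·(1/2) + (8)·(1/8) + (-1)·(1/8) + (-3)·(1/4) = -7/8.
medium price: (6)·(1/2) + (3)·(1/8) + (5)·(1/8) + (6)·(1/4) = 11/2.
The best pure response is medium price with expected payoff 11/2.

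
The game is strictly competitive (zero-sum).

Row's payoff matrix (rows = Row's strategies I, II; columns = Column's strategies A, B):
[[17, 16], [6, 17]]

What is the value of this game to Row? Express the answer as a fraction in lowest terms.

Row minima are 16 and 6, so Row's maximin is 16; column maxima are 17 and 17, so Column's minimax is 17. These differ, so the equilibrium is in mixed strategies.
Let Row play I with probability p. Column is indifferent when 17p + 6(1−p) = 16p + 17(1−p), giving p = 11/12.
Let Column play A with probability q. Row is indifferent when 17q + 16(1−q) = 6q + 17(1−q), giving q = 1/12.
The value is 17·(1/12) + (16)·(11/12) = 193/12.

193/12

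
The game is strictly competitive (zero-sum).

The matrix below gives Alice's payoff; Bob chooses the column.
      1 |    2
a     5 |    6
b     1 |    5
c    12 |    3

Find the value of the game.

Row b is strictly dominated by row a, so Alice never plays it.
The remaining 2×2 game on (a, c) × (1, 2) has no saddle point. Let Alice play a with probability p; indifference gives 5p + 12(1−p) = 6p + 3(1−p), so p = 9/10.
Similarly Bob's optimal q on 1 is 3/10, and the value is 5·(3/10) + (6)·(7/10) = 57/10.

57/10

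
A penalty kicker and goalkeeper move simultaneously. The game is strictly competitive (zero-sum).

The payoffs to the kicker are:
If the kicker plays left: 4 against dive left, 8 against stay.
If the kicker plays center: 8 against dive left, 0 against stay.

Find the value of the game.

Row minima are 4 and 0, so the kicker's maximin is 4; column maxima are 8 and 8, so the goalkeeper's minimax is 8. These differ, so the equilibrium is in mixed strategies.
Let the kicker play left with probability p. The goalkeeper is indifferent when 4p + 8(1−p) = 8p, giving p = 2/3.
Let the goalkeeper play dive left with probability q. The kicker is indifferent when 4q + 8(1−q) = 8q, giving q = 2/3.
The value is 4·(2/3) + (8)·(1/3) = 16/3.

16/3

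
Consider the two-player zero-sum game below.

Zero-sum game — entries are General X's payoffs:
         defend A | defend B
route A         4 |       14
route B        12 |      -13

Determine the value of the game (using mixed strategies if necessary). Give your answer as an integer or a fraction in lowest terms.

44/7

Row minima are 4 and -13, so General X's maximin is 4; column maxima are 12 and 14, so General Y's minimax is 12. These differ, so the equilibrium is in mixed strategies.
Let General X play route A with probability p. General Y is indifferent when 4p + 12(1−p) = 14p − 13(1−p), giving p = 5/7.
Let General Y play defend A with probability q. General X is indifferent when 4q + 14(1−q) = 12q − 13(1−q), giving q = 27/35.
The value is 4·(27/35) + (14)·(8/35) = 44/7.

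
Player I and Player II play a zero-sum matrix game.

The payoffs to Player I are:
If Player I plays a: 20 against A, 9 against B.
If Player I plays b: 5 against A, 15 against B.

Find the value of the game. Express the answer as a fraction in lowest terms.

85/7

Row minima are 9 and 5, so Player I's maximin is 9; column maxima are 20 and 15, so Player II's minimax is 15. These differ, so the equilibrium is in mixed strategies.
Let Player I play a with probability p. Player II is indifferent when 20p + 5(1−p) = 9p + 15(1−p), giving p = 10/21.
Let Player II play A with probability q. Player I is indifferent when 20q + 9(1−q) = 5q + 15(1−q), giving q = 2/7.
The value is 20·(2/7) + (9)·(5/7) = 85/7.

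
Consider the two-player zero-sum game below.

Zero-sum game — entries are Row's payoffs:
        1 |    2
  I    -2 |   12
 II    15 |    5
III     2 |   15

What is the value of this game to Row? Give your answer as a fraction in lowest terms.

Row I is strictly dominated by row III, so Row never plays it.
The remaining 2×2 game on (II, III) × (1, 2) has no saddle point. Let Row play II with probability p; indifference gives 15p + 2(1−p) = 5p + 15(1−p), so p = 13/23.
Similarly Column's optimal q on 1 is 10/23, and the value is 15·(10/23) + (5)·(13/23) = 215/23.

215/23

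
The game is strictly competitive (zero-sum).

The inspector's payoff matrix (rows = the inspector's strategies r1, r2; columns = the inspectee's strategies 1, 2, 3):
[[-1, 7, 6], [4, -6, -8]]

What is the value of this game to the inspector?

16/19

Column 2 is strictly dominated by 3 for the inspectee (it gives the inspector more in every row).
The remaining 2×2 game on (r1, r2) × (1, 3) has no saddle point. Let the inspector play r1 with probability p; indifference gives −p + 4(1−p) = 6p − 8(1−p), so p = 12/19.
Similarly the inspectee's optimal q on 1 is 14/19, and the value is -1·(14/19) + (6)·(5/19) = 16/19.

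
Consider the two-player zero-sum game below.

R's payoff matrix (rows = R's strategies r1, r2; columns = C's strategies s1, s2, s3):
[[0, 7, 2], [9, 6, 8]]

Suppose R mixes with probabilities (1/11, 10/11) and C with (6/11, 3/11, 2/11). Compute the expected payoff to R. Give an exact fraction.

905/121

Against (6/11, 3/11, 2/11), each row's expected payoff is r1: 25/11; r2: 8.
Taking the (1/11, 10/11)-weighted average: (1/11)·(25/11) + (10/11)·(8) = 905/121.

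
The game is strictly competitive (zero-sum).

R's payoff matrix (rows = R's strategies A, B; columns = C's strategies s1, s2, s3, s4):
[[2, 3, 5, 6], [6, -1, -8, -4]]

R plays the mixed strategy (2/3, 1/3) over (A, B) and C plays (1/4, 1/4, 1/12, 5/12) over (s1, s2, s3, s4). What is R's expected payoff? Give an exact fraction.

Against (1/4, 1/4, 1/12, 5/12), each row's expected payoff is A: 25/6; B: -13/12.
Taking the (2/3, 1/3)-weighted average: (2/3)·(25/6) + (1/3)·(-13/12) = 29/12.

29/12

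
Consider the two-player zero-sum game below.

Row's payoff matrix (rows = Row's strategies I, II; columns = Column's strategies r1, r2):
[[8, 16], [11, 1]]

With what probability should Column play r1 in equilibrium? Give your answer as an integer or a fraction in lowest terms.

Row minima are 8 and 1, so Row's maximin is 8; column maxima are 11 and 16, so Column's minimax is 11. These differ, so the equilibrium is in mixed strategies.
Let Column play r1 with probability q. Row is indifferent when 8q + 16(1−q) = 11q + (1−q), giving q = 5/6.

5/6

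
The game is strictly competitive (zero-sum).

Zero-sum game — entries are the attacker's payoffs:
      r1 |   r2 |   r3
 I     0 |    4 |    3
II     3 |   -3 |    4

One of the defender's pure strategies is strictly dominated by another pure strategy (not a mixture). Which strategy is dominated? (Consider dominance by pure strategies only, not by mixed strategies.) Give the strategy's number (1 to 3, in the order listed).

The defender prefers columns that give the attacker less. Compare r3 with r1: 0 < 3, 3 < 4.
So r1 strictly dominates r3 for the defender; r3 is strictly dominated.

3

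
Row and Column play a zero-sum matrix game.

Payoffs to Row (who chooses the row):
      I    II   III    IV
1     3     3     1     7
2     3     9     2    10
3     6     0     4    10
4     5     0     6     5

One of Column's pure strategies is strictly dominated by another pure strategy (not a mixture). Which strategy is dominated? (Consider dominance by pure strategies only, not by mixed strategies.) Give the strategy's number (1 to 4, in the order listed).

4

Column prefers columns that give Row less. Compare IV with II: 3 < 7, 9 < 10, 0 < 10, 0 < 5.
So II strictly dominates IV for Column; IV is strictly dominated.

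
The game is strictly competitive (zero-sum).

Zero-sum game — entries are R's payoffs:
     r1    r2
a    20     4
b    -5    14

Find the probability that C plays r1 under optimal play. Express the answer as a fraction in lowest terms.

2/7

Row minima are 4 and -5, so R's maximin is 4; column maxima are 20 and 14, so C's minimax is 14. These differ, so the equilibrium is in mixed strategies.
Let C play r1 with probability q. R is indifferent when 20q + 4(1−q) = −5q + 14(1−q), giving q = 2/7.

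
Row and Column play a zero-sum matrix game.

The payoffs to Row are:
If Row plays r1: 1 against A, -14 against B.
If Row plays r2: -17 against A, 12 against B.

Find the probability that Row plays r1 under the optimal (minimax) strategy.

Row minima are -14 and -17, so Row's maximin is -14; column maxima are 1 and 12, so Column's minimax is 1. These differ, so the equilibrium is in mixed strategies.
Let Row play r1 with probability p. Column is indifferent when p − 17(1−p) = −14p + 12(1−p), giving p = 29/44.

29/44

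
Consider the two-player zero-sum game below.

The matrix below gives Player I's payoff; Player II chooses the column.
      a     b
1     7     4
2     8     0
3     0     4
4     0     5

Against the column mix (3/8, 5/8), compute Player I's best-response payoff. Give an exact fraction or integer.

41/8

1: (7)·(3/8) + (4)·(5/8) = 41/8.
2: (8)·(3/8) + (0)·(5/8) = 3.
3: (0)·(3/8) + (4)·(5/8) = 5/2.
4: (0)·(3/8) + (5)·(5/8) = 25/8.
The best pure response is 1 with expected payoff 41/8.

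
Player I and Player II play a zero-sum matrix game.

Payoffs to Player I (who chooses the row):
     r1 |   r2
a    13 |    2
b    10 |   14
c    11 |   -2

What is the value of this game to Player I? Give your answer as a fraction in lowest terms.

54/5

Row c is strictly dominated by row a, so Player I never plays it.
The remaining 2×2 game on (a, b) × (r1, r2) has no saddle point. Let Player I play a with probability p; indifference gives 13p + 10(1−p) = 2p + 14(1−p), so p = 4/15.
Similarly Player II's optimal q on r1 is 4/5, and the value is 13·(4/5) + (2)·(1/5) = 54/5.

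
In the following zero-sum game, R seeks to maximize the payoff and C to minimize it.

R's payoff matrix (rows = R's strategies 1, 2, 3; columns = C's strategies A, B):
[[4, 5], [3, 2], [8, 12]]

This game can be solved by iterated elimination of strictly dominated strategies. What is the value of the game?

Row 2 is strictly dominated by row 1 (4>3, 5>2); eliminate 2.
Column B is strictly dominated by A for C (4<5, 8<12); eliminate B.
Row 1 is strictly dominated by row 3 (8>4); eliminate 1.
Only (3, A) remains, with payoff 8.

8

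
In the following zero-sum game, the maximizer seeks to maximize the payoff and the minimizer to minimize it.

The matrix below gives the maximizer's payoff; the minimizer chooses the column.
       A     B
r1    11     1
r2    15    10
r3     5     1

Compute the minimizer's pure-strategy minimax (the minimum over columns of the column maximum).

10

The worst case (largest entry) in each column is A: 15, B: 10.
The best (smallest) of these is 10.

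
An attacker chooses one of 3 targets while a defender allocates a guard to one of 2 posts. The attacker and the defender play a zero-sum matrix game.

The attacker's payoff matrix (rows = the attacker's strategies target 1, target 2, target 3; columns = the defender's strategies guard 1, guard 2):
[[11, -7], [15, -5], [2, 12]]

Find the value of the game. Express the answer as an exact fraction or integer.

19/3

Row target 1 is strictly dominated by row target 2, so the attacker never plays it.
The remaining 2×2 game on (target 2, target 3) × (guard 1, guard 2) has no saddle point. Let the attacker play target 2 with probability p; indifference gives 15p + 2(1−p) = −5p + 12(1−p), so p = 1/3.
Similarly the defender's optimal q on guard 1 is 17/30, and the value is 15·(17/30) + (-5)·(13/30) = 19/3.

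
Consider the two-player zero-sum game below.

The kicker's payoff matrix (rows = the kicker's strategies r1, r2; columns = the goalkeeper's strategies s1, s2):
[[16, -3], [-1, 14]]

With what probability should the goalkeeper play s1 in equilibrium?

1/2

Row minima are -3 and -1, so the kicker's maximin is -1; column maxima are 16 and 14, so the goalkeeper's minimax is 14. These differ, so the equilibrium is in mixed strategies.
Let the goalkeeper play s1 with probability q. The kicker is indifferent when 16q − 3(1−q) = −q + 14(1−q), giving q = 1/2.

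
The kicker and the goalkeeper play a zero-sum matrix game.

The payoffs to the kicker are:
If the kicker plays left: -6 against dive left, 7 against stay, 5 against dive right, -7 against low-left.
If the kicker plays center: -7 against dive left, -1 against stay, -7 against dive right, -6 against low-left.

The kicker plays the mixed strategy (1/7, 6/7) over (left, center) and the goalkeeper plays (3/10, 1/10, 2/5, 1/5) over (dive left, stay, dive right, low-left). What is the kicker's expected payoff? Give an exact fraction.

-377/70

Against (3/10, 1/10, 2/5, 1/5), each row's expected payoff is left: -1/2; center: -31/5.
Taking the (1/7, 6/7)-weighted average: (1/7)·(-1/2) + (6/7)·(-31/5) = -377/70.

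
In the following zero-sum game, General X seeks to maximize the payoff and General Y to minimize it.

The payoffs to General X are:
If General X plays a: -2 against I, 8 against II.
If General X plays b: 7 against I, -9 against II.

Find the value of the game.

Row minima are -2 and -9, so General X's maximin is -2; column maxima are 7 and 8, so General Y's minimax is 7. These differ, so the equilibrium is in mixed strategies.
Let General X play a with probability p. General Y is indifferent when −2p + 7(1−p) = 8p − 9(1−p), giving p = 8/13.
Let General Y play I with probability q. General X is indifferent when −2q + 8(1−q) = 7q − 9(1−q), giving q = 17/26.
The value is -2·(17/26) + (8)·(9/26) = 19/13.

19/13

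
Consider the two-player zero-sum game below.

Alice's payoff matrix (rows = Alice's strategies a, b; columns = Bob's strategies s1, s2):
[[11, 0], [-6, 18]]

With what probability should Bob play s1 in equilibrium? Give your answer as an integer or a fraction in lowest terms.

18/35

Row minima are 0 and -6, so Alice's maximin is 0; column maxima are 11 and 18, so Bob's minimax is 11. These differ, so the equilibrium is in mixed strategies.
Let Bob play s1 with probability q. Alice is indifferent when 11q = −6q + 18(1−q), giving q = 18/35.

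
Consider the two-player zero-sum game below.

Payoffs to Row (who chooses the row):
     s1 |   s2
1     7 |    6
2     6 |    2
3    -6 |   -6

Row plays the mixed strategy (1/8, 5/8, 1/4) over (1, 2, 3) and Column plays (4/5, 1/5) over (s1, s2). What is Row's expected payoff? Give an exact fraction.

Against (4/5, 1/5), each row's expected payoff is 1: 34/5; 2: 26/5; 3: -6.
Taking the (1/8, 5/8, 1/4)-weighted average: (1/8)·(34/5) + (5/8)·(26/5) + (1/4)·(-6) = 13/5.

13/5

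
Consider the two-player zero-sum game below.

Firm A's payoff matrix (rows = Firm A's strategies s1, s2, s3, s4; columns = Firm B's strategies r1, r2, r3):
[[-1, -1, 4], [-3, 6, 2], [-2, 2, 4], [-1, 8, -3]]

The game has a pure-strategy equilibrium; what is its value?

Row minima: -1, -3, -2, -3 → Firm A's maximin is -1.
Column maxima: -1, 8, 4 → Firm B's minimax is -1.
They coincide at (s1, r1), so the value is -1.

-1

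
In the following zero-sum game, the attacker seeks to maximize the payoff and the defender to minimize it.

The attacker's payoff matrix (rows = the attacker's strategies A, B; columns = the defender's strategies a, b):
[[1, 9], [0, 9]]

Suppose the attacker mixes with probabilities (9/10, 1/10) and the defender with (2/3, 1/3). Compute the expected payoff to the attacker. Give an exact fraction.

18/5

Against (2/3, 1/3), each row's expected payoff is A: 11/3; B: 3.
Taking the (9/10, 1/10)-weighted average: (9/10)·(11/3) + (1/10)·(3) = 18/5.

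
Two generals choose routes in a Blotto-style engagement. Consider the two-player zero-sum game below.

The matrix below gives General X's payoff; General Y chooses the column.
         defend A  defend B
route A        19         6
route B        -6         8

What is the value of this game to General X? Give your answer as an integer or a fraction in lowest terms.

188/27

Row minima are 6 and -6, so General X's maximin is 6; column maxima are 19 and 8, so General Y's minimax is 8. These differ, so the equilibrium is in mixed strategies.
Let General X play route A with probability p. General Y is indifferent when 19p − 6(1−p) = 6p + 8(1−p), giving p = 14/27.
Let General Y play defend A with probability q. General X is indifferent when 19q + 6(1−q) = −6q + 8(1−q), giving q = 2/27.
The value is 19·(2/27) + (6)·(25/27) = 188/27.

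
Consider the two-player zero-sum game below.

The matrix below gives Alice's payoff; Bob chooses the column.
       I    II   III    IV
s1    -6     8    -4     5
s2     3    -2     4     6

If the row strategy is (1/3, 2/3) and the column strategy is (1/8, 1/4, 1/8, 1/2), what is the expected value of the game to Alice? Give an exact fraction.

10/3

Against (1/8, 1/4, 1/8, 1/2), each row's expected payoff is s1: 13/4; s2: 27/8.
Taking the (1/3, 2/3)-weighted average: (1/3)·(13/4) + (2/3)·(27/8) = 10/3.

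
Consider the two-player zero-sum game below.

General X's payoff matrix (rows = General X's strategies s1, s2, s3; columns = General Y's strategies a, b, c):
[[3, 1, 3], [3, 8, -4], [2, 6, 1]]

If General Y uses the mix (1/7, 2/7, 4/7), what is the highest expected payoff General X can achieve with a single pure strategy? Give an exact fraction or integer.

18/7

s1: (3)·(1/7) + (1)·(2/7) + (3)·(4/7) = 17/7.
s2: (3)·(1/7) + (8)·(2/7) + (-4)·(4/7) = 3/7.
s3: (2)·(1/7) + (6)·(2/7) + (1)·(4/7) = 18/7.
The best pure response is s3 with expected payoff 18/7.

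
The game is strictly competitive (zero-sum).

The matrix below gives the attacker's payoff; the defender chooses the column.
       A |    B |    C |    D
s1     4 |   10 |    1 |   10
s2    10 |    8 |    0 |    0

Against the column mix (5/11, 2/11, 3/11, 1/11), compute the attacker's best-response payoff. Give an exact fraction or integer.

6

s1: (4)·(5/11) + (10)·(2/11) + (1)·(3/11) + (10)·(1/11) = 53/11.
s2: (10)·(5/11) + (8)·(2/11) + (0)·(3/11) + (0)·(1/11) = 6.
The best pure response is s2 with expected payoff 6.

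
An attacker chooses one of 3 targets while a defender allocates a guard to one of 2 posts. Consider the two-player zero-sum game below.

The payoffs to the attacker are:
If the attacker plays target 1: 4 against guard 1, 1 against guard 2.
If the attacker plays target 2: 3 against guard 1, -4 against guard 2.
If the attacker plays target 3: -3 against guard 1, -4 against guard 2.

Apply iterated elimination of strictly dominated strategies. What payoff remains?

1

Column guard 1 is strictly dominated by guard 2 for the defender (1<4, -4<3, -4<-3); eliminate guard 1.
Row target 3 is strictly dominated by row target 1 (1>-4); eliminate target 3.
Row target 2 is strictly dominated by row target 1 (1>-4); eliminate target 2.
Only (target 1, guard 2) remains, with payoff 1.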